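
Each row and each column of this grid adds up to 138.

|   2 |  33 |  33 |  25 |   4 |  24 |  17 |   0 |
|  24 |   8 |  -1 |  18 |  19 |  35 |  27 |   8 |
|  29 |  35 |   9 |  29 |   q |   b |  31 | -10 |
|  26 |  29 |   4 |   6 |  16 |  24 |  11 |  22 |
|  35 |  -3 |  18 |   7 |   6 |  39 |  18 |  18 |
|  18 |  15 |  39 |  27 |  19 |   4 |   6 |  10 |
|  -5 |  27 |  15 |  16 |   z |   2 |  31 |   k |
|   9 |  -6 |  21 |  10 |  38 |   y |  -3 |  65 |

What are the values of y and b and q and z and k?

Column 8: 0 + 8 − 10 + 22 + 18 + 10 + 65 = 113, so its missing entry is 138 − 113 = 25.
Row 7: -5 + 27 + 15 + 16 + 2 + 31 + 25 = 111, so its missing entry is 138 − 111 = 27.
Column 5: 4 + 19 + 16 + 6 + 19 + 27 + 38 = 129, so its missing entry is 138 − 129 = 9.
Row 8: 9 − 6 + 21 + 10 + 38 − 3 + 65 = 134, so its missing entry is 138 − 134 = 4.
Row 3: 29 + 35 + 9 + 29 + 9 + 31 − 10 = 132, so its missing entry is 138 − 132 = 6.

y = 4, b = 6, q = 9, z = 27, k = 25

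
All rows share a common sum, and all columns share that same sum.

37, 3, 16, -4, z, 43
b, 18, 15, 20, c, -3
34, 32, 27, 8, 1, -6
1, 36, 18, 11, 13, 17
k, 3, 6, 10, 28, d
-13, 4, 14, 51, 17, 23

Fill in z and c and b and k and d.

Rows 3 and 4 both sum to 96, so that's the common total.
Row 1 has 37 + 3 + 16 − 4 + 43 = 95; the blank must be 96 − 95 = 1.
Column 5 has 1 + 1 + 13 + 28 + 17 = 60; the blank must be 96 − 60 = 36.
Column 6 has 43 − 3 − 6 + 17 + 23 = 74; the blank must be 96 − 74 = 22.
Row 5 has 3 + 6 + 10 + 28 + 22 = 69; the blank must be 96 − 69 = 27.
Row 2 has 18 + 15 + 20 + 36 − 3 = 86; the blank must be 96 − 86 = 10.

z = 1, c = 36, b = 10, k = 27, d = 22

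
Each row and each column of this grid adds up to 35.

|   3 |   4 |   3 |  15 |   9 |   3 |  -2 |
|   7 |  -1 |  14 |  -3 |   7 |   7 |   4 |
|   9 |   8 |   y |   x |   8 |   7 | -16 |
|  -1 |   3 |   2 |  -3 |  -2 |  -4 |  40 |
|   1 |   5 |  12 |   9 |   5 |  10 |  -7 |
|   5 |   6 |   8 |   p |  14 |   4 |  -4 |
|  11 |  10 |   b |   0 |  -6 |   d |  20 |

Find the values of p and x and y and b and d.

Column 6: 3 + 7 + 7 − 4 + 10 + 4 = 27, so its missing entry is 35 − 27 = 8.
Row 7: 11 + 10 + 0 − 6 + 8 + 20 = 43, so its missing entry is 35 − 43 = -8.
Column 3: 3 + 14 + 2 + 12 + 8 − 8 = 31, so its missing entry is 35 − 31 = 4.
Row 3: 9 + 8 + 4 + 8 + 7 − 16 = 20, so its missing entry is 35 − 20 = 15.
Row 6: 5 + 6 + 8 + 14 + 4 − 4 = 33, so its missing entry is 35 − 33 = 2.

p = 2, x = 15, y = 4, b = -8, d = 8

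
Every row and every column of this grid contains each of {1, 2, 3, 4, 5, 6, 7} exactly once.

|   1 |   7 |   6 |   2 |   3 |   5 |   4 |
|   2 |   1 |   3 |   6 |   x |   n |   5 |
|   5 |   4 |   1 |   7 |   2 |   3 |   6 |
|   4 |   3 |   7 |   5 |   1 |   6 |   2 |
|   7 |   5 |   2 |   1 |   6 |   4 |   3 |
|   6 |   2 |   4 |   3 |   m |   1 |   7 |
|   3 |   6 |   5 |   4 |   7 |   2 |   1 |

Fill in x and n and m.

x = 4, n = 7, m = 5

Cell (6,5): row 6 already has {1, 2, 3, 4, 6, 7} → 5.
At (row 2, col 5): column 5 already has {1, 2, 3, 5, 6, 7}, so the value is 4.
Cell (2,6): row 2 already has {1, 2, 3, 4, 5, 6} → 7.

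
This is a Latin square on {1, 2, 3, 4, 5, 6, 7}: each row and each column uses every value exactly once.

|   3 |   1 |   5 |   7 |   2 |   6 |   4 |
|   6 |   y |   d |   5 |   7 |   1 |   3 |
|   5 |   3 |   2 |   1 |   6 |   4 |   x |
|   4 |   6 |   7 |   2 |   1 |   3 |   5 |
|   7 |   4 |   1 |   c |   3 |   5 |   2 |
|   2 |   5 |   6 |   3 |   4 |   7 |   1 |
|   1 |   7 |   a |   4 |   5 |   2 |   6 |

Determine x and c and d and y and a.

x = 7, c = 6, d = 4, y = 2, a = 3

At (row 7, col 3): row 7 already has {1, 2, 4, 5, 6, 7}, so the value is 3.
For row 2, column 3: column 3 already has {1, 2, 3, 5, 6, 7}; that leaves 4.
For row 5, column 4: row 5 already has {1, 2, 3, 4, 5, 7}; that leaves 6.
At (row 2, col 2): row 2 already has {1, 3, 4, 5, 6, 7}, so the value is 2.
For row 3, column 7: row 3 already has {1, 2, 3, 4, 5, 6}; that leaves 7.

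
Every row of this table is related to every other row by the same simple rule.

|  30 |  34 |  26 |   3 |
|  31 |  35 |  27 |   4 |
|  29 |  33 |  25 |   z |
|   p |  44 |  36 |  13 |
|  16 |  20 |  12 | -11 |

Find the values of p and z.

p = 40, z = 2

The difference between any two rows is the same in every column — this is an addition table with the headers hidden.
Row 4 minus row 1 is 44 − 34 = 10, so its entry in column 1 is 30 + 10 = 40.
Row 3 minus row 1 is 33 − 34 = -1, so its entry in column 4 is 3 + (-1) = 2.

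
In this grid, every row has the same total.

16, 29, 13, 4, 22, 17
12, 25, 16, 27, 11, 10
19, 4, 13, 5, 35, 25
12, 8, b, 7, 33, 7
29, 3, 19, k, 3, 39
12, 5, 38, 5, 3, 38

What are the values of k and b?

The complete rows each total 101.
Row 5 is missing 101 − 93 = 8 (since 29 + 3 + 19 + 3 + 39 = 93).
Row 4 is missing 101 − 67 = 34 (since 12 + 8 + 7 + 33 + 7 = 67).

k = 8, b = 34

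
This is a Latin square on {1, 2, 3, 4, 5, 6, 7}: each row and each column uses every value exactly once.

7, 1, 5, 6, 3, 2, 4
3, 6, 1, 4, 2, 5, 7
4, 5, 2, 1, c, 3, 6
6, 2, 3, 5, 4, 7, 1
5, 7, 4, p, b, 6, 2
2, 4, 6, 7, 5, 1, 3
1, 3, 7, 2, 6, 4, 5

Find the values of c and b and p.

Cell (3,5): row 3 already has {1, 2, 3, 4, 5, 6} → 7.
Cell (5,5): column 5 already has {2, 3, 4, 5, 6, 7} → 1.
For row 5, column 4: row 5 already has {1, 2, 4, 5, 6, 7}; that leaves 3.

c = 7, b = 1, p = 3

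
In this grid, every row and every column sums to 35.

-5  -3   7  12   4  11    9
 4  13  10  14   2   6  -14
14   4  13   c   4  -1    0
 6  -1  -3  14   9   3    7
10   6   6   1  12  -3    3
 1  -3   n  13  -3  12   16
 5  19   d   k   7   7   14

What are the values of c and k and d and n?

Row 3: 14 + 4 + 13 + 4 − 1 + 0 = 34, so its missing entry is 35 − 34 = 1.
Column 4: 12 + 14 + 1 + 14 + 1 + 13 = 55, so its missing entry is 35 − 55 = -20.
Row 7: 5 + 19 − 20 + 7 + 7 + 14 = 32, so its missing entry is 35 − 32 = 3.
Row 6: 1 − 3 + 13 − 3 + 12 + 16 = 36, so its missing entry is 35 − 36 = -1.

c = 1, k = -20, d = 3, n = -1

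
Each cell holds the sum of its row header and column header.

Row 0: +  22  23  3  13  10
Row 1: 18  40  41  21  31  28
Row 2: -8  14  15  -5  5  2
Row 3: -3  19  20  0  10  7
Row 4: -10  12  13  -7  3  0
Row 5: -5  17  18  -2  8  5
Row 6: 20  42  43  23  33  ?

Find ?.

20 + 10 = 30.

30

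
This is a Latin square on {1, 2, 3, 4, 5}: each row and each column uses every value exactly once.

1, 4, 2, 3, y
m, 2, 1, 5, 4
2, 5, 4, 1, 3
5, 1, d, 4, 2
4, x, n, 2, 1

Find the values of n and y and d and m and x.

For row 1, column 5: row 1 already has {1, 2, 3, 4}; that leaves 5.
Cell (2,1): row 2 already has {1, 2, 4, 5} → 3.
For row 4, column 3: row 4 already has {1, 2, 4, 5}; that leaves 3.
At (row 5, col 3): column 3 already has {1, 2, 3, 4}, so the value is 5.
Cell (5,2): row 5 already has {1, 2, 4, 5} → 3.

n = 5, y = 5, d = 3, m = 3, x = 3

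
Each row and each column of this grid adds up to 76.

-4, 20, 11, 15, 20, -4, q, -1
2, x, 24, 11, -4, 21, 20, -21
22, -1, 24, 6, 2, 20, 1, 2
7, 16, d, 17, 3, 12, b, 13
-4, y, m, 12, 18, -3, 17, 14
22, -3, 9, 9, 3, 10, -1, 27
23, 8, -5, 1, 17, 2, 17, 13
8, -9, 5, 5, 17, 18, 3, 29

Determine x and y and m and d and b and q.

Row 2 has 2 + 24 + 11 − 4 + 21 + 20 − 21 = 53; the blank must be 76 − 53 = 23.
Row 1 has -4 + 20 + 11 + 15 + 20 − 4 − 1 = 57; the blank must be 76 − 57 = 19.
Column 7 has 19 + 20 + 1 + 17 − 1 + 17 + 3 = 76; the blank must be 76 − 76 = 0.
Row 4 has 7 + 16 + 17 + 3 + 12 + 0 + 13 = 68; the blank must be 76 − 68 = 8.
Column 3 has 11 + 24 + 24 + 8 + 9 − 5 + 5 = 76; the blank must be 76 − 76 = 0.
Row 5 has -4 + 0 + 12 + 18 − 3 + 17 + 14 = 54; the blank must be 76 − 54 = 22.

x = 23, y = 22, m = 0, d = 8, b = 0, q = 19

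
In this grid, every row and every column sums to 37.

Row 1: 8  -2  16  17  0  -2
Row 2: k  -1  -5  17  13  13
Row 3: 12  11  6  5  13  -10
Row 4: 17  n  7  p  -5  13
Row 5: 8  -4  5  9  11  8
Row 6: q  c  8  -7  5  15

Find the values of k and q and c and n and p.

k = 0, q = -8, c = 24, n = 9, p = -4

The known cells in column 4 total 41, leaving 37 − 41 = -4 for the blank.
The known cells in row 4 total 28, leaving 37 − 28 = 9 for the blank.
The known cells in column 2 total 13, leaving 37 − 13 = 24 for the blank.
The known cells in row 6 total 45, leaving 37 − 45 = -8 for the blank.
The known cells in row 2 total 37, leaving 37 − 37 = 0 for the blank.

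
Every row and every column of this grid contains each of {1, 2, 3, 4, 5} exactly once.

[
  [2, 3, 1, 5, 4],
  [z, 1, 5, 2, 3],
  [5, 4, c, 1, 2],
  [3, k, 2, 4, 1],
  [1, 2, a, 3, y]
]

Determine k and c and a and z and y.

k = 5, c = 3, a = 4, z = 4, y = 5

Cell (5,5): column 5 already has {1, 2, 3, 4} → 5.
Cell (4,2): row 4 already has {1, 2, 3, 4} → 5.
For row 5, column 3: row 5 already has {1, 2, 3, 5}; that leaves 4.
Cell (3,3): row 3 already has {1, 2, 4, 5} → 3.
At (row 2, col 1): row 2 already has {1, 2, 3, 5}, so the value is 4.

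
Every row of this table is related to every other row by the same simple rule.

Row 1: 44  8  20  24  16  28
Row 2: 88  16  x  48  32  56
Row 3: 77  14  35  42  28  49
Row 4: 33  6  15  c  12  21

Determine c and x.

Each row is a constant multiple of every other row — this is a multiplication table with the headers hidden.
Row 4 is 21/28 = 3/4 times row 1, so its entry in column 4 is 24 × 3/4 = 18.
Row 2 is 56/28 = 2/1 times row 1, so its entry in column 3 is 20 × 2/1 = 40.

c = 18, x = 40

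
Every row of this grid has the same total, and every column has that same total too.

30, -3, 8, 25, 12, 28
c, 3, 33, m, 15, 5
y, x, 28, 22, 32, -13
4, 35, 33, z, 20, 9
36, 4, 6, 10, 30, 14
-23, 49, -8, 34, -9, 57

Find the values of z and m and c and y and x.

Rows 1 and 5 both sum to 100, so that's the common total.
The known cells in column 2 total 88, leaving 100 − 88 = 12 for the blank.
The known cells in row 3 total 81, leaving 100 − 81 = 19 for the blank.
The known cells in row 4 total 101, leaving 100 − 101 = -1 for the blank.
The known cells in column 1 total 66, leaving 100 − 66 = 34 for the blank.
The known cells in row 2 total 90, leaving 100 − 90 = 10 for the blank.

z = -1, m = 10, c = 34, y = 19, x = 12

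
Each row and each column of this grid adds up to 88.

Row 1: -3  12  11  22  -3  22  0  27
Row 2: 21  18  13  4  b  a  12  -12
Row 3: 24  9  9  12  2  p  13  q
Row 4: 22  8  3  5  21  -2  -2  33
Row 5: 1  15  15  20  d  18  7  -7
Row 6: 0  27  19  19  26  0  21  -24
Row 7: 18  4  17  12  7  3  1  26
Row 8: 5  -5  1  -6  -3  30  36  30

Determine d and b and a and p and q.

Row 5 has 1 + 15 + 15 + 20 + 18 + 7 − 7 = 69; the blank must be 88 − 69 = 19.
Column 8 has 27 − 12 + 33 − 7 − 24 + 26 + 30 = 73; the blank must be 88 − 73 = 15.
Column 5 has -3 + 2 + 21 + 19 + 26 + 7 − 3 = 69; the blank must be 88 − 69 = 19.
Row 2 has 21 + 18 + 13 + 4 + 19 + 12 − 12 = 75; the blank must be 88 − 75 = 13.
Row 3 has 24 + 9 + 9 + 12 + 2 + 13 + 15 = 84; the blank must be 88 − 84 = 4.

d = 19, b = 19, a = 13, p = 4, q = 15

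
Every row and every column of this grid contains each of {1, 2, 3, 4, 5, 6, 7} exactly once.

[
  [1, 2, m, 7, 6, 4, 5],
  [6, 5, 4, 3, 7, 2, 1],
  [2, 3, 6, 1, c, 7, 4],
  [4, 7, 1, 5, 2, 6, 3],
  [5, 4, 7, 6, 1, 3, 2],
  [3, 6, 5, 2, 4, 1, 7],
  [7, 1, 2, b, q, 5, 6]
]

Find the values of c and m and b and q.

Cell (3,5): row 3 already has {1, 2, 3, 4, 6, 7} → 5.
For row 7, column 4: column 4 already has {1, 2, 3, 5, 6, 7}; that leaves 4.
At (row 7, col 5): row 7 already has {1, 2, 4, 5, 6, 7}, so the value is 3.
For row 1, column 3: row 1 already has {1, 2, 4, 5, 6, 7}; that leaves 3.

c = 5, m = 3, b = 4, q = 3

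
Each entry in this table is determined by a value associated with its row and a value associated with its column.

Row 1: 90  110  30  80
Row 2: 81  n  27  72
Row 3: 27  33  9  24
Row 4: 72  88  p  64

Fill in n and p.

n = 99, p = 24

Each row is a constant multiple of every other row — this is a multiplication table with the headers hidden.
Row 2 is 72/80 = 9/10 times row 1, so its entry in column 2 is 110 × 9/10 = 99.
Row 4 is 64/80 = 4/5 times row 1, so its entry in column 3 is 30 × 4/5 = 24.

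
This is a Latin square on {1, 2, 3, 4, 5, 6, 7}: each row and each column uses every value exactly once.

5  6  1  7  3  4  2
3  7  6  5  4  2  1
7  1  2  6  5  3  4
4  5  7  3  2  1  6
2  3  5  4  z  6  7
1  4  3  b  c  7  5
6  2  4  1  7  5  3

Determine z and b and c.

z = 1, b = 2, c = 6

For row 5, column 5: row 5 already has {2, 3, 4, 5, 6, 7}; that leaves 1.
For row 6, column 4: column 4 already has {1, 3, 4, 5, 6, 7}; that leaves 2.
For row 6, column 5: row 6 already has {1, 2, 3, 4, 5, 7}; that leaves 6.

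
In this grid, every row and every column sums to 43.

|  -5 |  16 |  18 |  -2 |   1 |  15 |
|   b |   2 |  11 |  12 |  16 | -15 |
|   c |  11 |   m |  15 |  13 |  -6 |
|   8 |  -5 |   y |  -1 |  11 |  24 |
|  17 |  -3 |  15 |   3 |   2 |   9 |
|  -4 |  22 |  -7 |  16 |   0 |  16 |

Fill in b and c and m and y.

b = 17, c = 10, m = 0, y = 6

Row 2 has 2 + 11 + 12 + 16 − 15 = 26; the blank must be 43 − 26 = 17.
Row 4 has 8 − 5 − 1 + 11 + 24 = 37; the blank must be 43 − 37 = 6.
Column 1 has -5 + 17 + 8 + 17 − 4 = 33; the blank must be 43 − 33 = 10.
Row 3 has 10 + 11 + 15 + 13 − 6 = 43; the blank must be 43 − 43 = 0.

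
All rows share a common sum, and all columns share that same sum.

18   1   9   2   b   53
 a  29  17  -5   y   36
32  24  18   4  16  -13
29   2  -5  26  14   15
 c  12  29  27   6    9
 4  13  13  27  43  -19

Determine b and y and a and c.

b = -2, y = 4, a = 0, c = -2

Rows 3 and 4 both sum to 81, so that's the common total.
Row 5 has 12 + 29 + 27 + 6 + 9 = 83; the blank must be 81 − 83 = -2.
Column 1 has 18 + 32 + 29 − 2 + 4 = 81; the blank must be 81 − 81 = 0.
Row 1 has 18 + 1 + 9 + 2 + 53 = 83; the blank must be 81 − 83 = -2.
Row 2 has 0 + 29 + 17 − 5 + 36 = 77; the blank must be 81 − 77 = 4.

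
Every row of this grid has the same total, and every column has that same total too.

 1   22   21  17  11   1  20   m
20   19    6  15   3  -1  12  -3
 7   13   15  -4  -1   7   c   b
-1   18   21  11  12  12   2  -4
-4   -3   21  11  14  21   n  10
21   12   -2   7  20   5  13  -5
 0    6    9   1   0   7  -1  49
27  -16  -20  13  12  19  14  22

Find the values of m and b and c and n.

m = -22, b = 24, c = 10, n = 1

Rows 2 and 4 both sum to 71, so that's the common total.
Row 1 has 1 + 22 + 21 + 17 + 11 + 1 + 20 = 93; the blank must be 71 − 93 = -22.
Row 5 has -4 − 3 + 21 + 11 + 14 + 21 + 10 = 70; the blank must be 71 − 70 = 1.
Column 7 has 20 + 12 + 2 + 1 + 13 − 1 + 14 = 61; the blank must be 71 − 61 = 10.
Row 3 has 7 + 13 + 15 − 4 − 1 + 7 + 10 = 47; the blank must be 71 − 47 = 24.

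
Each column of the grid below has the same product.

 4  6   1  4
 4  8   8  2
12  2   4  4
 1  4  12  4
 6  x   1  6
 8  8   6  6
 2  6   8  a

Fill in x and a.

x = 1, a = 4

Columns 1 and 3 each multiply to 18432, so every column has product 18432.
Column 2: 6×8×2×4×8×6 = 18432, so the missing entry is 18432 ÷ 18432 = 1.
Column 4: 4×2×4×4×6×6 = 4608, so the missing entry is 18432 ÷ 4608 = 4.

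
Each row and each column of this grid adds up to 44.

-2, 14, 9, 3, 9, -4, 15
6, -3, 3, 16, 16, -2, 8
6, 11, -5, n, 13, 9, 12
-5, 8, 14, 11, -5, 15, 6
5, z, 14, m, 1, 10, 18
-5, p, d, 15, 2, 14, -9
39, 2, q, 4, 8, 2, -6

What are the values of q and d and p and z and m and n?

q = -5, d = 14, p = 13, z = -1, m = -3, n = -2

The known cells in row 7 total 49, leaving 44 − 49 = -5 for the blank.
The known cells in row 3 total 46, leaving 44 − 46 = -2 for the blank.
The known cells in column 4 total 47, leaving 44 − 47 = -3 for the blank.
The known cells in row 5 total 45, leaving 44 − 45 = -1 for the blank.
The known cells in column 2 total 31, leaving 44 − 31 = 13 for the blank.
The known cells in row 6 total 30, leaving 44 − 30 = 14 for the blank.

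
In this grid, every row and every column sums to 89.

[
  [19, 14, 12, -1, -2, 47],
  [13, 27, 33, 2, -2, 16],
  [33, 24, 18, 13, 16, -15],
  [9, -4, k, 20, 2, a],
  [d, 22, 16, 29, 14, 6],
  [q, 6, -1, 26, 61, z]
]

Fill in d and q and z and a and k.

d = 2, q = 13, z = -16, a = 51, k = 11

The known cells in row 5 total 87, leaving 89 − 87 = 2 for the blank.
The known cells in column 1 total 76, leaving 89 − 76 = 13 for the blank.
The known cells in row 6 total 105, leaving 89 − 105 = -16 for the blank.
The known cells in column 3 total 78, leaving 89 − 78 = 11 for the blank.
The known cells in row 4 total 38, leaving 89 − 38 = 51 for the blank.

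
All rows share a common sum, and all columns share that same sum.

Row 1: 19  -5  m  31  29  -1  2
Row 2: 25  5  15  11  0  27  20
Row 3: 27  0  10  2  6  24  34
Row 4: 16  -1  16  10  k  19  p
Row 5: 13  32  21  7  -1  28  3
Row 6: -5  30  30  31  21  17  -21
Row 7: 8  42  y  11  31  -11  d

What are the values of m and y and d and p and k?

m = 28, y = -17, d = 39, p = 26, k = 17

Rows 2 and 3 both sum to 103, so that's the common total.
The known cells in column 5 total 86, leaving 103 − 86 = 17 for the blank.
The known cells in row 1 total 75, leaving 103 − 75 = 28 for the blank.
The known cells in column 3 total 120, leaving 103 − 120 = -17 for the blank.
The known cells in row 4 total 77, leaving 103 − 77 = 26 for the blank.
The known cells in row 7 total 64, leaving 103 − 64 = 39 for the blank.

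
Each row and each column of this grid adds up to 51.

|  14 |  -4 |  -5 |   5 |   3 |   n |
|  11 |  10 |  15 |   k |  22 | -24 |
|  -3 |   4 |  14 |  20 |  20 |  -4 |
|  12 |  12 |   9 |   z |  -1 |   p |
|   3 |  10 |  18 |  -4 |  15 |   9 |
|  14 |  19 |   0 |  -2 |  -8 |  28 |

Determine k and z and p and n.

The known cells in row 2 total 34, leaving 51 − 34 = 17 for the blank.
The known cells in column 4 total 36, leaving 51 − 36 = 15 for the blank.
The known cells in row 4 total 47, leaving 51 − 47 = 4 for the blank.
The known cells in row 1 total 13, leaving 51 − 13 = 38 for the blank.

k = 17, z = 15, p = 4, n = 38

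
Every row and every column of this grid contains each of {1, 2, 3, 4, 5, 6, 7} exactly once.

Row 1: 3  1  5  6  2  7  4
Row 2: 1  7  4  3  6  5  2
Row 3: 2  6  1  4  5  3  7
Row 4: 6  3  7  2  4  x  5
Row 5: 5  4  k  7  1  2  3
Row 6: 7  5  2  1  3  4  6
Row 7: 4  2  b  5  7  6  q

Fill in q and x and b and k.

q = 1, x = 1, b = 3, k = 6

At (row 7, col 7): column 7 already has {2, 3, 4, 5, 6, 7}, so the value is 1.
For row 7, column 3: row 7 already has {1, 2, 4, 5, 6, 7}; that leaves 3.
Cell (5,3): row 5 already has {1, 2, 3, 4, 5, 7} → 6.
Cell (4,6): row 4 already has {2, 3, 4, 5, 6, 7} → 1.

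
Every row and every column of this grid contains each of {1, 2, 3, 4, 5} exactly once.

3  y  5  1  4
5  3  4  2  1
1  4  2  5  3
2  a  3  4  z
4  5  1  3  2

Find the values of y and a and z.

y = 2, a = 1, z = 5

Cell (1,2): row 1 already has {1, 3, 4, 5} → 2.
For row 4, column 2: column 2 already has {2, 3, 4, 5}; that leaves 1.
At (row 4, col 5): row 4 already has {1, 2, 3, 4}, so the value is 5.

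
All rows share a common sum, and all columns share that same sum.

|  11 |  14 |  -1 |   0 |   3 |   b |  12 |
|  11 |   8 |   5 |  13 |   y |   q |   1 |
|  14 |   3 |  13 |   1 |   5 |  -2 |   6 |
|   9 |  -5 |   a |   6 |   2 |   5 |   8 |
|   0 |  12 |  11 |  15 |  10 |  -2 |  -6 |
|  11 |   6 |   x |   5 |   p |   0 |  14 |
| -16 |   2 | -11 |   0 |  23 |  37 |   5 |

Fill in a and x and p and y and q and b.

a = 15, x = 8, p = -4, y = 1, q = 1, b = 1

Rows 3 and 5 both sum to 40, so that's the common total.
Row 1 has 11 + 14 − 1 + 0 + 3 + 12 = 39; the blank must be 40 − 39 = 1.
Column 6 has 1 − 2 + 5 − 2 + 0 + 37 = 39; the blank must be 40 − 39 = 1.
Row 2 has 11 + 8 + 5 + 13 + 1 + 1 = 39; the blank must be 40 − 39 = 1.
Column 5 has 3 + 1 + 5 + 2 + 10 + 23 = 44; the blank must be 40 − 44 = -4.
Row 4 has 9 − 5 + 6 + 2 + 5 + 8 = 25; the blank must be 40 − 25 = 15.
Row 6 has 11 + 6 + 5 − 4 + 0 + 14 = 32; the blank must be 40 − 32 = 8.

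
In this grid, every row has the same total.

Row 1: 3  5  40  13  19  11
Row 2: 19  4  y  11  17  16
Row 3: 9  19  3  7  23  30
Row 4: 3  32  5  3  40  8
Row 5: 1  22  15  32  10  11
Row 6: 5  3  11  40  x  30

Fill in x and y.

x = 2, y = 24

Row 3 sums to 91 and so does row 4; that's the common total.
In row 6 the known cells total 89, leaving 91 − 89 = 2.
In row 2 the known cells total 67, leaving 91 − 67 = 24.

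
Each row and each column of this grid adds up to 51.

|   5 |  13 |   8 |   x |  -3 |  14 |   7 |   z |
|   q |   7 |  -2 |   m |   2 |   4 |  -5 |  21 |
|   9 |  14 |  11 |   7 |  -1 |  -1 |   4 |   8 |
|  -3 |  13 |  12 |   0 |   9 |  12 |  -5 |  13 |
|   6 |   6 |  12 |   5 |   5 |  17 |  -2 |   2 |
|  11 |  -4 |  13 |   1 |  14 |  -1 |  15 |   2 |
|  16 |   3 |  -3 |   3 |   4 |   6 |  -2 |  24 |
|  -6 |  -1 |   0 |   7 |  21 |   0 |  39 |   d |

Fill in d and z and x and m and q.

d = -9, z = -10, x = 17, m = 11, q = 13

Row 8 has -6 − 1 + 0 + 7 + 21 + 0 + 39 = 60; the blank must be 51 − 60 = -9.
Column 8 has 21 + 8 + 13 + 2 + 2 + 24 − 9 = 61; the blank must be 51 − 61 = -10.
Row 1 has 5 + 13 + 8 − 3 + 14 + 7 − 10 = 34; the blank must be 51 − 34 = 17.
Column 1 has 5 + 9 − 3 + 6 + 11 + 16 − 6 = 38; the blank must be 51 − 38 = 13.
Row 2 has 13 + 7 − 2 + 2 + 4 − 5 + 21 = 40; the blank must be 51 − 40 = 11.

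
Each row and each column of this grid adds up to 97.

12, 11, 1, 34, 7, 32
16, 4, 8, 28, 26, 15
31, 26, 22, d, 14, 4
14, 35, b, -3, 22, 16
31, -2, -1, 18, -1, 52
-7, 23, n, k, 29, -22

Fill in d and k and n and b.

d = 0, k = 20, n = 54, b = 13

The known cells in row 3 total 97, leaving 97 − 97 = 0 for the blank.
The known cells in column 4 total 77, leaving 97 − 77 = 20 for the blank.
The known cells in row 4 total 84, leaving 97 − 84 = 13 for the blank.
The known cells in row 6 total 43, leaving 97 − 43 = 54 for the blank.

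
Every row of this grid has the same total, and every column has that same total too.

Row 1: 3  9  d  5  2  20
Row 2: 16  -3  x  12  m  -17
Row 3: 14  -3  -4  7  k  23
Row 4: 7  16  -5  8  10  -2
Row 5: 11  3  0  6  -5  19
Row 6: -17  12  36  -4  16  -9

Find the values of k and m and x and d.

Rows 4 and 5 both sum to 34, so that's the common total.
The known cells in row 3 total 37, leaving 34 − 37 = -3 for the blank.
The known cells in column 5 total 20, leaving 34 − 20 = 14 for the blank.
The known cells in row 2 total 22, leaving 34 − 22 = 12 for the blank.
The known cells in row 1 total 39, leaving 34 − 39 = -5 for the blank.

k = -3, m = 14, x = 12, d = -5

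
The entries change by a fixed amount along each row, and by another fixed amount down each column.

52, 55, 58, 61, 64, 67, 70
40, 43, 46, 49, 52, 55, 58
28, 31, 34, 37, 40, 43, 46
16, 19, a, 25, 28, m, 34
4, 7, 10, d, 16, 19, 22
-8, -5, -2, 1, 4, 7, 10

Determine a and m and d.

Along each row the entries change by 3 per step; down each column they change by -12.
Row 4: from 16 at column 1, stepping by 3 to column 3 gives 22.
Row 4: from 16 at column 1, stepping by 3 to column 6 gives 31.
Row 5: from 4 at column 1, stepping by 3 to column 4 gives 13.

a = 22, m = 31, d = 13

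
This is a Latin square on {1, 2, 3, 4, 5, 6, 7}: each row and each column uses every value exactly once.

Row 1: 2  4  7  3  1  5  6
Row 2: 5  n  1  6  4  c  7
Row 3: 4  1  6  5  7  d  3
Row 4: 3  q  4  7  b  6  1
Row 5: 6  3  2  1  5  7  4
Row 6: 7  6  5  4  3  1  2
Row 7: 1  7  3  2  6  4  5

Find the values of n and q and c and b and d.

For row 4, column 5: column 5 already has {1, 3, 4, 5, 6, 7}; that leaves 2.
For row 4, column 2: row 4 already has {1, 2, 3, 4, 6, 7}; that leaves 5.
At (row 2, col 2): column 2 already has {1, 3, 4, 5, 6, 7}, so the value is 2.
For row 2, column 6: row 2 already has {1, 2, 4, 5, 6, 7}; that leaves 3.
At (row 3, col 6): row 3 already has {1, 3, 4, 5, 6, 7}, so the value is 2.

n = 2, q = 5, c = 3, b = 2, d = 2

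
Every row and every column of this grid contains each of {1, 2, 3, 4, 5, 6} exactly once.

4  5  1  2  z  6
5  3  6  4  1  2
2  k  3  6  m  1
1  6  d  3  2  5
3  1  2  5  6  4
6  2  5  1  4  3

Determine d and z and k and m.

d = 4, z = 3, k = 4, m = 5

Cell (1,5): row 1 already has {1, 2, 4, 5, 6} → 3.
For row 3, column 5: column 5 already has {1, 2, 3, 4, 6}; that leaves 5.
Cell (3,2): row 3 already has {1, 2, 3, 5, 6} → 4.
For row 4, column 3: row 4 already has {1, 2, 3, 5, 6}; that leaves 4.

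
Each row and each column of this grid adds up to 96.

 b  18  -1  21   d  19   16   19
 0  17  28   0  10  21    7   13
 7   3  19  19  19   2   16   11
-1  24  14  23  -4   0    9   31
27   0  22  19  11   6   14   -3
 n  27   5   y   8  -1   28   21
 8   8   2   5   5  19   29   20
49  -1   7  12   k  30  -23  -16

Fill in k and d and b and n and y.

Row 8: 49 − 1 + 7 + 12 + 30 − 23 − 16 = 58, so its missing entry is 96 − 58 = 38.
Column 5: 10 + 19 − 4 + 11 + 8 + 5 + 38 = 87, so its missing entry is 96 − 87 = 9.
Row 1: 18 − 1 + 21 + 9 + 19 + 16 + 19 = 101, so its missing entry is 96 − 101 = -5.
Column 1: -5 + 0 + 7 − 1 + 27 + 8 + 49 = 85, so its missing entry is 96 − 85 = 11.
Row 6: 11 + 27 + 5 + 8 − 1 + 28 + 21 = 99, so its missing entry is 96 − 99 = -3.

k = 38, d = 9, b = -5, n = 11, y = -3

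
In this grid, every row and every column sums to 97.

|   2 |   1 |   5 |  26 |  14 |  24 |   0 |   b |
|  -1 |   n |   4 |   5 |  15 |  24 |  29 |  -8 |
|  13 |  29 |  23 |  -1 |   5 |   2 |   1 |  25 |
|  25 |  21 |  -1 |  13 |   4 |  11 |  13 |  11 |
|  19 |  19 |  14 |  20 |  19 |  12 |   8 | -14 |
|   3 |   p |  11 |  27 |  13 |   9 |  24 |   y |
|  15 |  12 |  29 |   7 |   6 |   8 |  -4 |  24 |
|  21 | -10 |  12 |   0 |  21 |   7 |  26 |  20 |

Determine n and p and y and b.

The known cells in row 1 total 72, leaving 97 − 72 = 25 for the blank.
The known cells in row 2 total 68, leaving 97 − 68 = 29 for the blank.
The known cells in column 2 total 101, leaving 97 − 101 = -4 for the blank.
The known cells in row 6 total 83, leaving 97 − 83 = 14 for the blank.

n = 29, p = -4, y = 14, b = 25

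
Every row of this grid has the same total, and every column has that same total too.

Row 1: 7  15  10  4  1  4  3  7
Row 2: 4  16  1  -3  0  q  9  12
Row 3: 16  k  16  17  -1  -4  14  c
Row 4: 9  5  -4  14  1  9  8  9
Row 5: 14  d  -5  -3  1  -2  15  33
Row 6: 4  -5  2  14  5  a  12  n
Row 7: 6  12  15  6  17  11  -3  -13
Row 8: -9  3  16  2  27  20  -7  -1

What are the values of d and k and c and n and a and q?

d = -2, k = 7, c = -14, n = 18, a = 1, q = 12

Rows 1 and 4 both sum to 51, so that's the common total.
Row 2 has 4 + 16 + 1 − 3 + 0 + 9 + 12 = 39; the blank must be 51 − 39 = 12.
Column 6 has 4 + 12 − 4 + 9 − 2 + 11 + 20 = 50; the blank must be 51 − 50 = 1.
Row 6 has 4 − 5 + 2 + 14 + 5 + 1 + 12 = 33; the blank must be 51 − 33 = 18.
Column 8 has 7 + 12 + 9 + 33 + 18 − 13 − 1 = 65; the blank must be 51 − 65 = -14.
Row 3 has 16 + 16 + 17 − 1 − 4 + 14 − 14 = 44; the blank must be 51 − 44 = 7.
Row 5 has 14 − 5 − 3 + 1 − 2 + 15 + 33 = 53; the blank must be 51 − 53 = -2.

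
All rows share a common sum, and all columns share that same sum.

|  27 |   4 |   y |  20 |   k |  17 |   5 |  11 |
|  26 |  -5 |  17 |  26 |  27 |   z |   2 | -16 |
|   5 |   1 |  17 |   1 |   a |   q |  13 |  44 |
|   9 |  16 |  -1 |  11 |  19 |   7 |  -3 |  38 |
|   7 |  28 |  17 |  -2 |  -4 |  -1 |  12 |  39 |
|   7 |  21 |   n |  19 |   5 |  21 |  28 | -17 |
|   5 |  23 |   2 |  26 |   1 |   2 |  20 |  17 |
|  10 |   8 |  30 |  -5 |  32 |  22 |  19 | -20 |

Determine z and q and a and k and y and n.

Rows 4 and 5 both sum to 96, so that's the common total.
The known cells in row 2 total 77, leaving 96 − 77 = 19 for the blank.
The known cells in column 6 total 87, leaving 96 − 87 = 9 for the blank.
The known cells in row 3 total 90, leaving 96 − 90 = 6 for the blank.
The known cells in column 5 total 86, leaving 96 − 86 = 10 for the blank.
The known cells in row 1 total 94, leaving 96 − 94 = 2 for the blank.
The known cells in row 6 total 84, leaving 96 − 84 = 12 for the blank.

z = 19, q = 9, a = 6, k = 10, y = 2, n = 12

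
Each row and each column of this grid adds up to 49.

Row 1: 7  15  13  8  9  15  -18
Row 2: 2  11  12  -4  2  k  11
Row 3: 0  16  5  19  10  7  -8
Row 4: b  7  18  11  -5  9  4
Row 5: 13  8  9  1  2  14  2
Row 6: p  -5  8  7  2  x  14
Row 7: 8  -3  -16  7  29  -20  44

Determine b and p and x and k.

Row 2 has 2 + 11 + 12 − 4 + 2 + 11 = 34; the blank must be 49 − 34 = 15.
Column 6 has 15 + 15 + 7 + 9 + 14 − 20 = 40; the blank must be 49 − 40 = 9.
Row 6 has -5 + 8 + 7 + 2 + 9 + 14 = 35; the blank must be 49 − 35 = 14.
Row 4 has 7 + 18 + 11 − 5 + 9 + 4 = 44; the blank must be 49 − 44 = 5.

b = 5, p = 14, x = 9, k = 15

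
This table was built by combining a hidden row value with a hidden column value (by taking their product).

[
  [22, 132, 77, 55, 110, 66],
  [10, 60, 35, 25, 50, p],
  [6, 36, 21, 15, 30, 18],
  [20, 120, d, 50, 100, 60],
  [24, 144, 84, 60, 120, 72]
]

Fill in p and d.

Each row is a constant multiple of every other row — this is a multiplication table with the headers hidden.
Row 2 is 10/22 = 5/11 times row 1, so its entry in column 6 is 66 × 5/11 = 30.
Row 4 is 20/22 = 10/11 times row 1, so its entry in column 3 is 77 × 10/11 = 70.

p = 30, d = 70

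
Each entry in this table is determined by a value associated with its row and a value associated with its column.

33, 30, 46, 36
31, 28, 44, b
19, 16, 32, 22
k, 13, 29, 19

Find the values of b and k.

The difference between any two rows is the same in every column — this is an addition table with the headers hidden.
Row 2 minus row 1 is 28 − 30 = -2, so its entry in column 4 is 36 + (-2) = 34.
Row 4 minus row 1 is 13 − 30 = -17, so its entry in column 1 is 33 + (-17) = 16.

b = 34, k = 16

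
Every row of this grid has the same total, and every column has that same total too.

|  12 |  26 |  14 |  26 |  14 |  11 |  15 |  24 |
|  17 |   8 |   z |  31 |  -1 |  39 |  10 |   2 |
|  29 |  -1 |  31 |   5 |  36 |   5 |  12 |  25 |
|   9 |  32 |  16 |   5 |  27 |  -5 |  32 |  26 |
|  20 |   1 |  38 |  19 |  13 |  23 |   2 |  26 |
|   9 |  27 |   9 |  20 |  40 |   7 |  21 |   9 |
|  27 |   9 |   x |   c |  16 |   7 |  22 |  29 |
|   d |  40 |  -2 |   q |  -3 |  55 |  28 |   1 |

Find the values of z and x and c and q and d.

z = 36, x = 0, c = 32, q = 4, d = 19

Rows 1 and 3 both sum to 142, so that's the common total.
Row 2: 17 + 8 + 31 − 1 + 39 + 10 + 2 = 106, so its missing entry is 142 − 106 = 36.
Column 3: 14 + 36 + 31 + 16 + 38 + 9 − 2 = 142, so its missing entry is 142 − 142 = 0.
Column 1: 12 + 17 + 29 + 9 + 20 + 9 + 27 = 123, so its missing entry is 142 − 123 = 19.
Row 8: 19 + 40 − 2 − 3 + 55 + 28 + 1 = 138, so its missing entry is 142 − 138 = 4.
Row 7: 27 + 9 + 0 + 16 + 7 + 22 + 29 = 110, so its missing entry is 142 − 110 = 32.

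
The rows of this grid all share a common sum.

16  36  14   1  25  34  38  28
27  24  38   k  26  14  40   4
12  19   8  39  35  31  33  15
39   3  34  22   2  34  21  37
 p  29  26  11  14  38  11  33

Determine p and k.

p = 30, k = 19

Row 3 sums to 192 and so does row 4; that's the common total.
In row 5 the known cells total 162, leaving 192 − 162 = 30.
In row 2 the known cells total 173, leaving 192 − 173 = 19.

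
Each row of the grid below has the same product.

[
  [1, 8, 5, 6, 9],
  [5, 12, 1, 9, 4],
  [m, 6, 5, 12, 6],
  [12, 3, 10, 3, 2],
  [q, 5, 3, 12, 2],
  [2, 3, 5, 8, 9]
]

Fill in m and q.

m = 1, q = 6

Rows 1 and 6 each multiply to 2160, so every row has product 2160.
Row 3: 6×5×12×6 = 2160, so the missing entry is 2160 ÷ 2160 = 1.
Row 5: 5×3×12×2 = 360, so the missing entry is 2160 ÷ 360 = 6.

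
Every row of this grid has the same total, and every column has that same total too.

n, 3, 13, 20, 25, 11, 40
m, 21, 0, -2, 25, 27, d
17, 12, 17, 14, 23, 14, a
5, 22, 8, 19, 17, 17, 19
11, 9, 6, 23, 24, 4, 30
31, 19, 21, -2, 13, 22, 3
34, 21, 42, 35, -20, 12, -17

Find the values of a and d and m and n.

a = 10, d = 22, m = 14, n = -5

Rows 4 and 5 both sum to 107, so that's the common total.
Row 3 has 17 + 12 + 17 + 14 + 23 + 14 = 97; the blank must be 107 − 97 = 10.
Column 7 has 40 + 10 + 19 + 30 + 3 − 17 = 85; the blank must be 107 − 85 = 22.
Row 2 has 21 + 0 − 2 + 25 + 27 + 22 = 93; the blank must be 107 − 93 = 14.
Row 1 has 3 + 13 + 20 + 25 + 11 + 40 = 112; the blank must be 107 − 112 = -5.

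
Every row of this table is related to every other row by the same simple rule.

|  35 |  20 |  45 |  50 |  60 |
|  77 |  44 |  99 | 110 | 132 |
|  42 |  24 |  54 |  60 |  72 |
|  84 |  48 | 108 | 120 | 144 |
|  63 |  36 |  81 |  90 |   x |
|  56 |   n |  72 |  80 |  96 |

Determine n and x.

Each row is a constant multiple of every other row — this is a multiplication table with the headers hidden.
Row 6 is 56/35 = 8/5 times row 1, so its entry in column 2 is 20 × 8/5 = 32.
Row 5 is 63/35 = 9/5 times row 1, so its entry in column 5 is 60 × 9/5 = 108.

n = 32, x = 108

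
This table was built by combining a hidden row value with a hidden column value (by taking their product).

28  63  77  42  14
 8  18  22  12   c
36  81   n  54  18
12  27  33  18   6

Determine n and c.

Each row is a constant multiple of every other row — this is a multiplication table with the headers hidden.
Row 3 is 36/28 = 9/7 times row 1, so its entry in column 3 is 77 × 9/7 = 99.
Row 2 is 8/28 = 2/7 times row 1, so its entry in column 5 is 14 × 2/7 = 4.

n = 99, c = 4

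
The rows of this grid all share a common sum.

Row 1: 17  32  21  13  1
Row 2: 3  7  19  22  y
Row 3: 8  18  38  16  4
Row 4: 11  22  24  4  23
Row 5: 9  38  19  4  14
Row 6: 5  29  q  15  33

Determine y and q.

Row 1 sums to 84 and so does row 5; that's the common total.
In row 2 the known cells total 51, leaving 84 − 51 = 33.
In row 6 the known cells total 82, leaving 84 − 82 = 2.

y = 33, q = 2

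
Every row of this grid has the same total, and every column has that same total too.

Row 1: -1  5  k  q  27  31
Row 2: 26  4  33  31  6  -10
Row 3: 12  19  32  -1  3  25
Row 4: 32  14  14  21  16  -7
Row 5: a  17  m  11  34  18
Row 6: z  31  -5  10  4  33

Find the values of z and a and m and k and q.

Rows 2 and 3 both sum to 90, so that's the common total.
The known cells in column 4 total 72, leaving 90 − 72 = 18 for the blank.
The known cells in row 1 total 80, leaving 90 − 80 = 10 for the blank.
The known cells in column 3 total 84, leaving 90 − 84 = 6 for the blank.
The known cells in row 5 total 86, leaving 90 − 86 = 4 for the blank.
The known cells in row 6 total 73, leaving 90 − 73 = 17 for the blank.

z = 17, a = 4, m = 6, k = 10, q = 18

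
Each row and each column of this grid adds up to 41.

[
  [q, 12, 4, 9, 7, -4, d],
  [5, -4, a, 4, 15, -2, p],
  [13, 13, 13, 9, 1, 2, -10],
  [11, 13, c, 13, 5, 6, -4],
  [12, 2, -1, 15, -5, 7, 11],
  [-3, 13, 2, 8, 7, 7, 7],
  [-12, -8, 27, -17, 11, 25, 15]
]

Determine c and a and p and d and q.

c = -3, a = -1, p = 24, d = -2, q = 15

Column 1 has 5 + 13 + 11 + 12 − 3 − 12 = 26; the blank must be 41 − 26 = 15.
Row 1 has 15 + 12 + 4 + 9 + 7 − 4 = 43; the blank must be 41 − 43 = -2.
Column 7 has -2 − 10 − 4 + 11 + 7 + 15 = 17; the blank must be 41 − 17 = 24.
Row 2 has 5 − 4 + 4 + 15 − 2 + 24 = 42; the blank must be 41 − 42 = -1.
Row 4 has 11 + 13 + 13 + 5 + 6 − 4 = 44; the blank must be 41 − 44 = -3.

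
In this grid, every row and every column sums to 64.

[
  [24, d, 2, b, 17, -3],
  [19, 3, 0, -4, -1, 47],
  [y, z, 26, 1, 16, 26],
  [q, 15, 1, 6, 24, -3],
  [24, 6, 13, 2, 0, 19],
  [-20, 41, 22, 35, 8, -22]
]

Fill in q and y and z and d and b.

The known cells in column 4 total 40, leaving 64 − 40 = 24 for the blank.
The known cells in row 1 total 64, leaving 64 − 64 = 0 for the blank.
The known cells in column 2 total 65, leaving 64 − 65 = -1 for the blank.
The known cells in row 3 total 68, leaving 64 − 68 = -4 for the blank.
The known cells in row 4 total 43, leaving 64 − 43 = 21 for the blank.

q = 21, y = -4, z = -1, d = 0, b = 24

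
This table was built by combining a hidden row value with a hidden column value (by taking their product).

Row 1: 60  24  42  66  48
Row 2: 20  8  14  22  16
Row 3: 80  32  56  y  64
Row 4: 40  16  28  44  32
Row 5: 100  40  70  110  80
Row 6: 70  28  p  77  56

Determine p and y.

p = 49, y = 88

Each row is a constant multiple of every other row — this is a multiplication table with the headers hidden.
Row 6 is 56/48 = 7/6 times row 1, so its entry in column 3 is 42 × 7/6 = 49.
Row 3 is 64/48 = 4/3 times row 1, so its entry in column 4 is 66 × 4/3 = 88.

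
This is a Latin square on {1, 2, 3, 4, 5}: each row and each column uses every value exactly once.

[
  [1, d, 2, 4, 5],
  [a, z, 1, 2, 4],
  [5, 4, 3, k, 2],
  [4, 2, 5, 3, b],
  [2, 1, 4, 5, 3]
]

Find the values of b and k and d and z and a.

Cell (1,2): row 1 already has {1, 2, 4, 5} → 3.
For row 4, column 5: row 4 already has {2, 3, 4, 5}; that leaves 1.
Cell (2,2): column 2 already has {1, 2, 3, 4} → 5.
Cell (3,4): row 3 already has {2, 3, 4, 5} → 1.
For row 2, column 1: row 2 already has {1, 2, 4, 5}; that leaves 3.

b = 1, k = 1, d = 3, z = 5, a = 3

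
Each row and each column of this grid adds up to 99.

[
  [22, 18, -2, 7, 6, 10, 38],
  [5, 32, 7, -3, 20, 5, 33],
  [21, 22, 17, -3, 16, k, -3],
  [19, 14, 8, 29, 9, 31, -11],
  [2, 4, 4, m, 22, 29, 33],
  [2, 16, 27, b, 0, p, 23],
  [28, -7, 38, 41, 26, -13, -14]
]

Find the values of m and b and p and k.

m = 5, b = 23, p = 8, k = 29

Row 3 has 21 + 22 + 17 − 3 + 16 − 3 = 70; the blank must be 99 − 70 = 29.
Column 6 has 10 + 5 + 29 + 31 + 29 − 13 = 91; the blank must be 99 − 91 = 8.
Row 6 has 2 + 16 + 27 + 0 + 8 + 23 = 76; the blank must be 99 − 76 = 23.
Row 5 has 2 + 4 + 4 + 22 + 29 + 33 = 94; the blank must be 99 − 94 = 5.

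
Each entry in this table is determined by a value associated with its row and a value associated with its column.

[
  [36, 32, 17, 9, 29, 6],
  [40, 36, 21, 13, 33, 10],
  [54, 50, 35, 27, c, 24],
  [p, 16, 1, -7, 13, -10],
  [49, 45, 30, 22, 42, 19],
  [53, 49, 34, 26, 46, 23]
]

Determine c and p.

The difference between any two rows is the same in every column — this is an addition table with the headers hidden.
Row 3 minus row 1 is 24 − 6 = 18, so its entry in column 5 is 29 + 18 = 47.
Row 4 minus row 1 is -10 − 6 = -16, so its entry in column 1 is 36 + (-16) = 20.

c = 47, p = 20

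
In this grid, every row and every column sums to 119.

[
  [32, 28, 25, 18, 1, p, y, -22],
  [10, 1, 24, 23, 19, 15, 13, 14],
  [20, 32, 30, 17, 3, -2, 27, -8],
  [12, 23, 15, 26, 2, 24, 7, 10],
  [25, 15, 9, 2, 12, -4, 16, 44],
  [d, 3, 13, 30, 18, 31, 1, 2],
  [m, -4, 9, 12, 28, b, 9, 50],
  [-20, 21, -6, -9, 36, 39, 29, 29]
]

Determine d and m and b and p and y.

Column 7 has 13 + 27 + 7 + 16 + 1 + 9 + 29 = 102; the blank must be 119 − 102 = 17.
Row 6 has 3 + 13 + 30 + 18 + 31 + 1 + 2 = 98; the blank must be 119 − 98 = 21.
Row 1 has 32 + 28 + 25 + 18 + 1 + 17 − 22 = 99; the blank must be 119 − 99 = 20.
Column 6 has 20 + 15 − 2 + 24 − 4 + 31 + 39 = 123; the blank must be 119 − 123 = -4.
Row 7 has -4 + 9 + 12 + 28 − 4 + 9 + 50 = 100; the blank must be 119 − 100 = 19.

d = 21, m = 19, b = -4, p = 20, y = 17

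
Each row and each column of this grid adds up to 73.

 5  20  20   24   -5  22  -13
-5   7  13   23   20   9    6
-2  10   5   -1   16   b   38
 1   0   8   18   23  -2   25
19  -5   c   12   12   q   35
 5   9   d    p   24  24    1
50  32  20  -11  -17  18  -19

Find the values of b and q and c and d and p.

b = 7, q = -5, c = 5, d = 2, p = 8

Column 4 has 24 + 23 − 1 + 18 + 12 − 11 = 65; the blank must be 73 − 65 = 8.
Row 3 has -2 + 10 + 5 − 1 + 16 + 38 = 66; the blank must be 73 − 66 = 7.
Column 6 has 22 + 9 + 7 − 2 + 24 + 18 = 78; the blank must be 73 − 78 = -5.
Row 5 has 19 − 5 + 12 + 12 − 5 + 35 = 68; the blank must be 73 − 68 = 5.
Row 6 has 5 + 9 + 8 + 24 + 24 + 1 = 71; the blank must be 73 − 71 = 2.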